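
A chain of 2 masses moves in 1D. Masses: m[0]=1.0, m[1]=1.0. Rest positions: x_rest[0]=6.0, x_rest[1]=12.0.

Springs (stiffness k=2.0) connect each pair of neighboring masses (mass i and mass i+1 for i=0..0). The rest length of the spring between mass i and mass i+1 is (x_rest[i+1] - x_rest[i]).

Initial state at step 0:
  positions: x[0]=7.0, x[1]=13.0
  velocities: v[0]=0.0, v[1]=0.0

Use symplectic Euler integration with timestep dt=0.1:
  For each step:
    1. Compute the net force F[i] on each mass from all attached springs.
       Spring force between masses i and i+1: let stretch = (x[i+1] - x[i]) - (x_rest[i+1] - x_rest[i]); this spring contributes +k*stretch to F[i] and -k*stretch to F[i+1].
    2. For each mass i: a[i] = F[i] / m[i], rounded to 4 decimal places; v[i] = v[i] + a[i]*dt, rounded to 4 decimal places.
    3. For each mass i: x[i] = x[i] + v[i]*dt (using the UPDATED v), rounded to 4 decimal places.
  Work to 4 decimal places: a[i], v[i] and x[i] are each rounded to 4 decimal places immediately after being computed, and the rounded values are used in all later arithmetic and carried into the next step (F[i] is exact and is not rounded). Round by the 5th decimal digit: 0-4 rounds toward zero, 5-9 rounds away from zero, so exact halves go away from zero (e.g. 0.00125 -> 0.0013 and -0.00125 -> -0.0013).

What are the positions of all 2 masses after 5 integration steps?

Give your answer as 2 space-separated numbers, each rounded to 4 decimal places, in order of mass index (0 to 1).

Answer: 7.0000 13.0000

Derivation:
Step 0: x=[7.0000 13.0000] v=[0.0000 0.0000]
Step 1: x=[7.0000 13.0000] v=[0.0000 0.0000]
Step 2: x=[7.0000 13.0000] v=[0.0000 0.0000]
Step 3: x=[7.0000 13.0000] v=[0.0000 0.0000]
Step 4: x=[7.0000 13.0000] v=[0.0000 0.0000]
Step 5: x=[7.0000 13.0000] v=[0.0000 0.0000]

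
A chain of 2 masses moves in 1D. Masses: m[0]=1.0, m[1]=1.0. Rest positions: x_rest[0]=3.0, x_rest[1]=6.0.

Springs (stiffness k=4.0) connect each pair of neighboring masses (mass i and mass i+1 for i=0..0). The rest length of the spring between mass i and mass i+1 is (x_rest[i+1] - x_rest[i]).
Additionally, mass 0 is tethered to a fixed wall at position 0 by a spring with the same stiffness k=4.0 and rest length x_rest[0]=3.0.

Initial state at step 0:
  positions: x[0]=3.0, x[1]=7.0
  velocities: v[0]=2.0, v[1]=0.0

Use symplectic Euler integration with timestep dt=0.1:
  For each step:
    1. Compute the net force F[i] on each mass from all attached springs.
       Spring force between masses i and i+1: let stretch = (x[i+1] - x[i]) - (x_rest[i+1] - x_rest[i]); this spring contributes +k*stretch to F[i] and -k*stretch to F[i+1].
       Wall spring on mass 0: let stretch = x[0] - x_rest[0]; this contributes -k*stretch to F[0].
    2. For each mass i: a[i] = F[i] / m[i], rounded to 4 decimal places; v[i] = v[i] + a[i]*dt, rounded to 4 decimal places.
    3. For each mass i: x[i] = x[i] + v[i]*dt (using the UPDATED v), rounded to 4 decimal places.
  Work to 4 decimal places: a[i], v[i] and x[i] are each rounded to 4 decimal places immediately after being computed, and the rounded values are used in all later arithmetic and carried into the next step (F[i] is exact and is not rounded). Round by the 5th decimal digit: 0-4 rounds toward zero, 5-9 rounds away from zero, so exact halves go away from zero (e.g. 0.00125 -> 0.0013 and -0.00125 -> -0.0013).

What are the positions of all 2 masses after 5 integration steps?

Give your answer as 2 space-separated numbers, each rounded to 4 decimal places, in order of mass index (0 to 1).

Answer: 4.1582 6.6440

Derivation:
Step 0: x=[3.0000 7.0000] v=[2.0000 0.0000]
Step 1: x=[3.2400 6.9600] v=[2.4000 -0.4000]
Step 2: x=[3.4992 6.8912] v=[2.5920 -0.6880]
Step 3: x=[3.7541 6.8067] v=[2.5491 -0.8448]
Step 4: x=[3.9810 6.7201] v=[2.2685 -0.8658]
Step 5: x=[4.1582 6.6440] v=[1.7717 -0.7614]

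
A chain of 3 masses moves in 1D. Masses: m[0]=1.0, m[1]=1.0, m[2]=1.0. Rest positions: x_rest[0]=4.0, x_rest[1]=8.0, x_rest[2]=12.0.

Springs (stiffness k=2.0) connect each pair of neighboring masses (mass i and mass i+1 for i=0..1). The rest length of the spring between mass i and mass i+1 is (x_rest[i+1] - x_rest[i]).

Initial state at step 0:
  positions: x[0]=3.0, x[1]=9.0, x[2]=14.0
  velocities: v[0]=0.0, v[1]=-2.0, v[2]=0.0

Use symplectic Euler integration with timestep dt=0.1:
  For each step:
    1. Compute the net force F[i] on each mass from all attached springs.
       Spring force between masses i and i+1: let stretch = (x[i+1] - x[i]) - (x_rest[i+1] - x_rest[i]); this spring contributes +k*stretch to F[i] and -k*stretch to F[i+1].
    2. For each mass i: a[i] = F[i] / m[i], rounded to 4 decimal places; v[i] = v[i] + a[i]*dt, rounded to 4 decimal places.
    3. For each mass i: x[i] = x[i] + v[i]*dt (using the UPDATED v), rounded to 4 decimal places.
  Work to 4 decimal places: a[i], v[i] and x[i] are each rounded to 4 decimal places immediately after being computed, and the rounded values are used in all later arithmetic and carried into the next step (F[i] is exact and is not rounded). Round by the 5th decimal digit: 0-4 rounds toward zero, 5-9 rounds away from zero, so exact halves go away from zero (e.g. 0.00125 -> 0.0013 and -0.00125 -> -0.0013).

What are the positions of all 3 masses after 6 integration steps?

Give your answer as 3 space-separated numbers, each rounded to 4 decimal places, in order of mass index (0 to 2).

Answer: 3.6329 7.7123 13.4549

Derivation:
Step 0: x=[3.0000 9.0000 14.0000] v=[0.0000 -2.0000 0.0000]
Step 1: x=[3.0400 8.7800 13.9800] v=[0.4000 -2.2000 -0.2000]
Step 2: x=[3.1148 8.5492 13.9360] v=[0.7480 -2.3080 -0.4400]
Step 3: x=[3.2183 8.3175 13.8643] v=[1.0349 -2.3175 -0.7174]
Step 4: x=[3.3438 8.0947 13.7616] v=[1.2547 -2.2280 -1.0268]
Step 5: x=[3.4843 7.8902 13.6256] v=[1.4049 -2.0448 -1.3602]
Step 6: x=[3.6329 7.7123 13.4549] v=[1.4861 -1.7789 -1.7073]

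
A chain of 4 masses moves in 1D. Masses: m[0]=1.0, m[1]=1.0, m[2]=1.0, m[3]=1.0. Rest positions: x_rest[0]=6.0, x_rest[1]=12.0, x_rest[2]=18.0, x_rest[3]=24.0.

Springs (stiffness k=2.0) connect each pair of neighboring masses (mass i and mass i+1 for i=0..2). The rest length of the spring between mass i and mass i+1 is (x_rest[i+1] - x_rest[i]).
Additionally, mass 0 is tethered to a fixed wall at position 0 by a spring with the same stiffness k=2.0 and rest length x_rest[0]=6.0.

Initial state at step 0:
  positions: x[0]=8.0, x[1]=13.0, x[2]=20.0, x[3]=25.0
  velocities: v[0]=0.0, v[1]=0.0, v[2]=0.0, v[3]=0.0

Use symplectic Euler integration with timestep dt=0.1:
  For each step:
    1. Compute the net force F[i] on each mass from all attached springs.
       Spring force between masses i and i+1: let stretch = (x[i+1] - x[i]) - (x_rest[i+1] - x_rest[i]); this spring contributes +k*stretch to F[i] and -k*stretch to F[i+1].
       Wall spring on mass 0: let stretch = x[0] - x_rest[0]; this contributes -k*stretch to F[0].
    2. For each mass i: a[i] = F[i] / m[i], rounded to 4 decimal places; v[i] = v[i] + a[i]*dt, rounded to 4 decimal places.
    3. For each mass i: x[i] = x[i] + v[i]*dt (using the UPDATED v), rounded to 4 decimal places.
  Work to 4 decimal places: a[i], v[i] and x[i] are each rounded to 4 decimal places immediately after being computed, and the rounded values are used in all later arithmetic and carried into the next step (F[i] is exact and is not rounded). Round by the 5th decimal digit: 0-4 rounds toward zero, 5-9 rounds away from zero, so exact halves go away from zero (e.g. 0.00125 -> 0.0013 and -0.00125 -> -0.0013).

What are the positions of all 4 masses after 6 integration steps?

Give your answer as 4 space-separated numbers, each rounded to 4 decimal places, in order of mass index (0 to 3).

Step 0: x=[8.0000 13.0000 20.0000 25.0000] v=[0.0000 0.0000 0.0000 0.0000]
Step 1: x=[7.9400 13.0400 19.9600 25.0200] v=[-0.6000 0.4000 -0.4000 0.2000]
Step 2: x=[7.8232 13.1164 19.8828 25.0588] v=[-1.1680 0.7640 -0.7720 0.3880]
Step 3: x=[7.6558 13.2223 19.7738 25.1141] v=[-1.6740 1.0586 -1.0901 0.5528]
Step 4: x=[7.4466 13.3479 19.6406 25.1826] v=[-2.0919 1.2556 -1.3323 0.6847]
Step 5: x=[7.2065 13.4813 19.4924 25.2602] v=[-2.4010 1.3339 -1.4824 0.7763]
Step 6: x=[6.9478 13.6094 19.3393 25.3425] v=[-2.5873 1.2812 -1.5311 0.8227]

Answer: 6.9478 13.6094 19.3393 25.3425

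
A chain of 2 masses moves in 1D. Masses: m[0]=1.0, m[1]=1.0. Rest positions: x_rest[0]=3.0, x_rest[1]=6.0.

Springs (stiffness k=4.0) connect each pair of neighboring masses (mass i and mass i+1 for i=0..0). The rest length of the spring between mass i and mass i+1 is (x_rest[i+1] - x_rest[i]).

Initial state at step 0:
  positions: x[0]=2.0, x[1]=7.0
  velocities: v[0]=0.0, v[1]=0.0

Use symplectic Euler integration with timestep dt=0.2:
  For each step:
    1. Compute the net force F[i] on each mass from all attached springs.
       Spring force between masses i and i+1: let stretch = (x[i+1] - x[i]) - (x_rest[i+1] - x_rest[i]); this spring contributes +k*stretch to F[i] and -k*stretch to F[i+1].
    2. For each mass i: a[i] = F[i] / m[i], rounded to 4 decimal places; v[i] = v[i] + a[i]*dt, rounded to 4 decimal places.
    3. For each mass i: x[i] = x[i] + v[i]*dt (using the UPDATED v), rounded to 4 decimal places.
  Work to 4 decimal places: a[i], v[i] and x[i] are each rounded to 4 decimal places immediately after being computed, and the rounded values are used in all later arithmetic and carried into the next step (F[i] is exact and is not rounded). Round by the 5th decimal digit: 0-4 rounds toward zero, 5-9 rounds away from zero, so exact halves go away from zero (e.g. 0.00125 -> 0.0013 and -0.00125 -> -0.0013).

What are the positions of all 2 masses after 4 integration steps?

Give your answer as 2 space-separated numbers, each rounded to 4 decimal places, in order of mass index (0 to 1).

Step 0: x=[2.0000 7.0000] v=[0.0000 0.0000]
Step 1: x=[2.3200 6.6800] v=[1.6000 -1.6000]
Step 2: x=[2.8576 6.1424] v=[2.6880 -2.6880]
Step 3: x=[3.4408 5.5592] v=[2.9158 -2.9158]
Step 4: x=[3.8829 5.1171] v=[2.2105 -2.2105]

Answer: 3.8829 5.1171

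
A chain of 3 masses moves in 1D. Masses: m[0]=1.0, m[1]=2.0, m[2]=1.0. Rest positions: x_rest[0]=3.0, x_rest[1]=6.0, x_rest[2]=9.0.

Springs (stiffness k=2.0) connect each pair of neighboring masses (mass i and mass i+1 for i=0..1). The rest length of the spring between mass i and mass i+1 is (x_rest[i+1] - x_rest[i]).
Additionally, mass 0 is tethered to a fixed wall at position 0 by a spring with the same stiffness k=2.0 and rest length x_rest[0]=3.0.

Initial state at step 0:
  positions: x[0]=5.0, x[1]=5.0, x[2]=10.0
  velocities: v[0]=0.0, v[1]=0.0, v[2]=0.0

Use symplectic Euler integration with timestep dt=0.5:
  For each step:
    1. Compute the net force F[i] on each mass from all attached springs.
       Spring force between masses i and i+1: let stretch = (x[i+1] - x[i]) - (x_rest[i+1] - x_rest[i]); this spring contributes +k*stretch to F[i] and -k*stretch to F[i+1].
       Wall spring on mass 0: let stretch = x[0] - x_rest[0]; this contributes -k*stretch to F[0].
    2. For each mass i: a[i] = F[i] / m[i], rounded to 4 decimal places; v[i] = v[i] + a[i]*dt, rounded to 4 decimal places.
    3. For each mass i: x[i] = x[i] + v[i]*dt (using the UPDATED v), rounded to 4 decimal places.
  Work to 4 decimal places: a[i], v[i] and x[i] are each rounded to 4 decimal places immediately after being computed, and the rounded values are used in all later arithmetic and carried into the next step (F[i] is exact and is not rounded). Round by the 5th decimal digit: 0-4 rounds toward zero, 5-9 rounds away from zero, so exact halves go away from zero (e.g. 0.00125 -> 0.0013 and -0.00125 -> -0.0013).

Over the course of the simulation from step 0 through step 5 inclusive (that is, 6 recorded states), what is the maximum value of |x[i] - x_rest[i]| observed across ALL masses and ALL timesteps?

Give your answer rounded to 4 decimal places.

Step 0: x=[5.0000 5.0000 10.0000] v=[0.0000 0.0000 0.0000]
Step 1: x=[2.5000 6.2500 9.0000] v=[-5.0000 2.5000 -2.0000]
Step 2: x=[0.6250 7.2500 8.1250] v=[-3.7500 2.0000 -1.7500]
Step 3: x=[1.7500 6.8125 8.3125] v=[2.2500 -0.8750 0.3750]
Step 4: x=[4.5313 5.4844 9.2500] v=[5.5625 -2.6563 1.8750]
Step 5: x=[5.5235 4.8594 9.8047] v=[1.9843 -1.2501 1.1094]
Max displacement = 2.5235

Answer: 2.5235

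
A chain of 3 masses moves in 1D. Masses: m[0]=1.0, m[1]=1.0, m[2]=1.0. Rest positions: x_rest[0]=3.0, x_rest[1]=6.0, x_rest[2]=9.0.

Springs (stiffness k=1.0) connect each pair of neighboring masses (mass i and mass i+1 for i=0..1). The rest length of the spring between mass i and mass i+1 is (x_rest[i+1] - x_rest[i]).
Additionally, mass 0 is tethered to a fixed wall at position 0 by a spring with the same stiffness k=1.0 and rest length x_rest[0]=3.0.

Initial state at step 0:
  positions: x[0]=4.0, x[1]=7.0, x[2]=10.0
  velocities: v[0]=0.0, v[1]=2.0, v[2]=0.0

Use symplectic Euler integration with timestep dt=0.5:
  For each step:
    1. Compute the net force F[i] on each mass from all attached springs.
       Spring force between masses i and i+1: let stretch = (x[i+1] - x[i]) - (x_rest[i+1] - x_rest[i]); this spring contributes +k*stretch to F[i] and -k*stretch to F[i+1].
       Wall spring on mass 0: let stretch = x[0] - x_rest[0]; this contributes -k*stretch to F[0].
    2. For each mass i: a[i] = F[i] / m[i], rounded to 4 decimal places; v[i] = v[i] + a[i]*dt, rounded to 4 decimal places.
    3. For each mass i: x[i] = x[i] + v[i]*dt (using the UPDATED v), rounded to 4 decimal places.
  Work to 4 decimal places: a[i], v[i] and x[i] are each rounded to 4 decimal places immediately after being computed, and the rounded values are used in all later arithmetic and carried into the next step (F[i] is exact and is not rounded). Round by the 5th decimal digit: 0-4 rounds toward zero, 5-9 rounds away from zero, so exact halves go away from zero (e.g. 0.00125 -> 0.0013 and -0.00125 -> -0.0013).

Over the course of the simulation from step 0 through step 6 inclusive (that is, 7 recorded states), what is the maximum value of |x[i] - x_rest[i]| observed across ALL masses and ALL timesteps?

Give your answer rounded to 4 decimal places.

Answer: 2.7980

Derivation:
Step 0: x=[4.0000 7.0000 10.0000] v=[0.0000 2.0000 0.0000]
Step 1: x=[3.7500 8.0000 10.0000] v=[-0.5000 2.0000 0.0000]
Step 2: x=[3.6250 8.4375 10.2500] v=[-0.2500 0.8750 0.5000]
Step 3: x=[3.7969 8.1250 10.7969] v=[0.3438 -0.6250 1.0938]
Step 4: x=[4.1016 7.3985 11.4259] v=[0.6094 -1.4531 1.2579]
Step 5: x=[4.2052 6.8546 11.7980] v=[0.2071 -1.0879 0.7442]
Step 6: x=[3.9198 6.8842 11.6843] v=[-0.5708 0.0591 -0.2275]
Max displacement = 2.7980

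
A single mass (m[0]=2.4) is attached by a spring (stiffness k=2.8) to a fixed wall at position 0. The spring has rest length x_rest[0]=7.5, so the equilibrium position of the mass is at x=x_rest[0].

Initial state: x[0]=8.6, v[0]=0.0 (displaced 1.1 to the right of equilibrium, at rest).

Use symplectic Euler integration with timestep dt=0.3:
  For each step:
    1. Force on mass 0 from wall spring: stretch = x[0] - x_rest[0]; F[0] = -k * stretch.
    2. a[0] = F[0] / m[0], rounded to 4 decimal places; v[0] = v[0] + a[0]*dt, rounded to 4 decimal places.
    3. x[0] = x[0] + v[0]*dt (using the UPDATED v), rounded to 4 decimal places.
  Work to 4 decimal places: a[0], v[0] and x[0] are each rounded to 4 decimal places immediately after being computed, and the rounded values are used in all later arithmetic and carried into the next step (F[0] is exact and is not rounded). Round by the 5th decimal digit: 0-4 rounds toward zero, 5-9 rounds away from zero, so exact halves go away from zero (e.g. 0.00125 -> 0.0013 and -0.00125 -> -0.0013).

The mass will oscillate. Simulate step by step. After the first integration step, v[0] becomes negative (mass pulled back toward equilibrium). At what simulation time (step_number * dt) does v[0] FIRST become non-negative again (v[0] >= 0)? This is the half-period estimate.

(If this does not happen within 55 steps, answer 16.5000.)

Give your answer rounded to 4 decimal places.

Step 0: x=[8.6000] v=[0.0000]
Step 1: x=[8.4845] v=[-0.3850]
Step 2: x=[8.2656] v=[-0.7296]
Step 3: x=[7.9663] v=[-0.9976]
Step 4: x=[7.6181] v=[-1.1608]
Step 5: x=[7.2575] v=[-1.2021]
Step 6: x=[6.9223] v=[-1.1172]
Step 7: x=[6.6478] v=[-0.9150]
Step 8: x=[6.4628] v=[-0.6167]
Step 9: x=[6.3867] v=[-0.2537]
Step 10: x=[6.4275] v=[0.1360]
First v>=0 after going negative at step 10, time=3.0000

Answer: 3.0000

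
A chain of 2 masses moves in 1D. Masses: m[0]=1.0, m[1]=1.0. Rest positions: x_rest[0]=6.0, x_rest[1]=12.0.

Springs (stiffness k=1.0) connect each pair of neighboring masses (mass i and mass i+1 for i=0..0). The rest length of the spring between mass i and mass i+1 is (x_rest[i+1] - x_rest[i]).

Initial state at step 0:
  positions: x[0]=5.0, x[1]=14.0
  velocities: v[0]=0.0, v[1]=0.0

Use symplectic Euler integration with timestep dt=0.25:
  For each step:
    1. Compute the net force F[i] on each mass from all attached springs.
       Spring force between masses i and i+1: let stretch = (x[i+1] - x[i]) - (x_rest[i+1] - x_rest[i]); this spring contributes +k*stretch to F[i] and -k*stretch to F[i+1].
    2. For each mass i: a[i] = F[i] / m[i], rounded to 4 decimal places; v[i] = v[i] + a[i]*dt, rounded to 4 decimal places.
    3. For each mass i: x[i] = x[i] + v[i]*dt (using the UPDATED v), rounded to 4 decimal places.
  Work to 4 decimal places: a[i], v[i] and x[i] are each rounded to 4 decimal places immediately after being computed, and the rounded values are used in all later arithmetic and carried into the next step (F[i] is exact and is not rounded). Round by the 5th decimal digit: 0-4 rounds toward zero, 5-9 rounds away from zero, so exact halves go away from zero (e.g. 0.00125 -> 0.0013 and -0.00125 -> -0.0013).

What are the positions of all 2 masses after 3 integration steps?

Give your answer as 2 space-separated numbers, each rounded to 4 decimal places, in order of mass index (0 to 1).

Answer: 6.0108 12.9892

Derivation:
Step 0: x=[5.0000 14.0000] v=[0.0000 0.0000]
Step 1: x=[5.1875 13.8125] v=[0.7500 -0.7500]
Step 2: x=[5.5391 13.4609] v=[1.4063 -1.4063]
Step 3: x=[6.0108 12.9892] v=[1.8868 -1.8868]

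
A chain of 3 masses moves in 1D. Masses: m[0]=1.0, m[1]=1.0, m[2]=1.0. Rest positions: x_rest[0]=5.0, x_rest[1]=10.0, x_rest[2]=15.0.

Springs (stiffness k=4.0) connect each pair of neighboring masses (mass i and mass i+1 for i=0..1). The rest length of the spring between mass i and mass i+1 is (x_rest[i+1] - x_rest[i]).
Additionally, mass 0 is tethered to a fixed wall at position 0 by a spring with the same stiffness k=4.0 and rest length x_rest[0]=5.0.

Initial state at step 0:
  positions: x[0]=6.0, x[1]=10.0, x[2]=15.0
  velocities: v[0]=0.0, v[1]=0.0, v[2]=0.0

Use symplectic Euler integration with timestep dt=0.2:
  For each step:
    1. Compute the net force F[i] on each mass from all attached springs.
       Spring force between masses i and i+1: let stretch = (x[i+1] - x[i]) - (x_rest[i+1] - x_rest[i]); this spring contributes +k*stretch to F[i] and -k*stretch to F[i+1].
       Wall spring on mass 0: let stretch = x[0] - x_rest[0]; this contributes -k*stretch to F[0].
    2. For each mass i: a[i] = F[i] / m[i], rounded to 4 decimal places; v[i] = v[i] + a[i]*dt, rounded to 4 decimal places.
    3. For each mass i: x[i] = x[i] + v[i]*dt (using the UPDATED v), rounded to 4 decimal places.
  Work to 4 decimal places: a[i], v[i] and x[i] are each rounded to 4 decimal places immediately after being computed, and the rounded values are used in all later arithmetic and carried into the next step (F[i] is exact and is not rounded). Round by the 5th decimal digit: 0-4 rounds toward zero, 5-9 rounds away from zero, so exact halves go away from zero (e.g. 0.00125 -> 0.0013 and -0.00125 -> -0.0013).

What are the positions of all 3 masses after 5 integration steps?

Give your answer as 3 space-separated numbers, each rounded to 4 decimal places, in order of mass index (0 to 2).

Step 0: x=[6.0000 10.0000 15.0000] v=[0.0000 0.0000 0.0000]
Step 1: x=[5.6800 10.1600 15.0000] v=[-1.6000 0.8000 0.0000]
Step 2: x=[5.1680 10.3776 15.0256] v=[-2.5600 1.0880 0.1280]
Step 3: x=[4.6627 10.5053 15.1075] v=[-2.5267 0.6387 0.4096]
Step 4: x=[4.3461 10.4346 15.2531] v=[-1.5828 -0.3536 0.7278]
Step 5: x=[4.3083 10.1607 15.4277] v=[-0.1889 -1.3696 0.8730]

Answer: 4.3083 10.1607 15.4277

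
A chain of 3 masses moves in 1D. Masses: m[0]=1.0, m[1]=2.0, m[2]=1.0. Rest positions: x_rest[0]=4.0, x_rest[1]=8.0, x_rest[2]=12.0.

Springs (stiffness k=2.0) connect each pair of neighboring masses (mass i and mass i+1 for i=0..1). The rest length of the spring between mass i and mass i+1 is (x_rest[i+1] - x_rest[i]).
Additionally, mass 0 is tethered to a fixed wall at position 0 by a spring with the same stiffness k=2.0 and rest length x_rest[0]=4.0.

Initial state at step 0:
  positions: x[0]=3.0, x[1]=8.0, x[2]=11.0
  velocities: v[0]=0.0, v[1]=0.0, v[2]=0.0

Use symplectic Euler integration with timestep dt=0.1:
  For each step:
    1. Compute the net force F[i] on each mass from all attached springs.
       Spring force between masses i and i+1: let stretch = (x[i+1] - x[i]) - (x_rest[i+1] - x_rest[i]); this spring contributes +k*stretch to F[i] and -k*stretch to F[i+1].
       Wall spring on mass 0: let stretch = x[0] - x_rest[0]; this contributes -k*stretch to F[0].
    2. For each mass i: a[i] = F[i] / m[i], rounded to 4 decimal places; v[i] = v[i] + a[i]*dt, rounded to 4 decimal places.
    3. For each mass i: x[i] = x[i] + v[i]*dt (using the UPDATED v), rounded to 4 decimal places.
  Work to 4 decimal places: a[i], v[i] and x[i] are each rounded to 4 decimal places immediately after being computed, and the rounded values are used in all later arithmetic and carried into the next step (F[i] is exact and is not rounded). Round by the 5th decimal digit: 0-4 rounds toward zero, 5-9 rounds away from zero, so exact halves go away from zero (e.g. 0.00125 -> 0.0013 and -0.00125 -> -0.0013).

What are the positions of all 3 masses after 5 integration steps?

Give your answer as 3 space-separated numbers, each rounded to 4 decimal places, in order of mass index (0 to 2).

Step 0: x=[3.0000 8.0000 11.0000] v=[0.0000 0.0000 0.0000]
Step 1: x=[3.0400 7.9800 11.0200] v=[0.4000 -0.2000 0.2000]
Step 2: x=[3.1180 7.9410 11.0592] v=[0.7800 -0.3900 0.3920]
Step 3: x=[3.2301 7.8850 11.1160] v=[1.1210 -0.5605 0.5684]
Step 4: x=[3.3707 7.8147 11.1882] v=[1.4060 -0.7029 0.7222]
Step 5: x=[3.5328 7.7337 11.2730] v=[1.6207 -0.8100 0.8475]

Answer: 3.5328 7.7337 11.2730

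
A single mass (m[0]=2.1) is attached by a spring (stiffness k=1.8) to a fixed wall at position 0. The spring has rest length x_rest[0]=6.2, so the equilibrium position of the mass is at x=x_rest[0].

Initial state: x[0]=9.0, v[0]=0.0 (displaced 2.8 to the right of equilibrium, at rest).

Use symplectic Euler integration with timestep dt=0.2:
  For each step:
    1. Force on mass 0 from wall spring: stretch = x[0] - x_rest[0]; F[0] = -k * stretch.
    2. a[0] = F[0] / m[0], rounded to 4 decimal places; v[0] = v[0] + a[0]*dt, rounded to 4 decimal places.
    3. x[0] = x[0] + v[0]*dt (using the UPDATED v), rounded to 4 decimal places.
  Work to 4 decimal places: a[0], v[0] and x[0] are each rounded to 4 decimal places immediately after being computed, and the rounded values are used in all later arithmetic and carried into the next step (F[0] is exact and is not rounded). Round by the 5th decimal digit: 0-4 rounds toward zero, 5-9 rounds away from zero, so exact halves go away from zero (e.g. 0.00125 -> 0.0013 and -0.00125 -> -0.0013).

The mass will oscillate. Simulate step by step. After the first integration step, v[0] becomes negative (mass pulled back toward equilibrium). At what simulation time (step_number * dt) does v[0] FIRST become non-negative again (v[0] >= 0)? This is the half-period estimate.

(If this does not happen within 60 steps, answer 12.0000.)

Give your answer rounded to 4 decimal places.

Step 0: x=[9.0000] v=[0.0000]
Step 1: x=[8.9040] v=[-0.4800]
Step 2: x=[8.7153] v=[-0.9435]
Step 3: x=[8.4404] v=[-1.3747]
Step 4: x=[8.0886] v=[-1.7588]
Step 5: x=[7.6721] v=[-2.0826]
Step 6: x=[7.2051] v=[-2.3350]
Step 7: x=[6.7036] v=[-2.5073]
Step 8: x=[6.1849] v=[-2.5936]
Step 9: x=[5.6667] v=[-2.5910]
Step 10: x=[5.1668] v=[-2.4996]
Step 11: x=[4.7023] v=[-2.3225]
Step 12: x=[4.2891] v=[-2.0658]
Step 13: x=[3.9415] v=[-1.7382]
Step 14: x=[3.6713] v=[-1.3510]
Step 15: x=[3.4878] v=[-0.9175]
Step 16: x=[3.3973] v=[-0.4526]
Step 17: x=[3.4029] v=[0.0279]
First v>=0 after going negative at step 17, time=3.4000

Answer: 3.4000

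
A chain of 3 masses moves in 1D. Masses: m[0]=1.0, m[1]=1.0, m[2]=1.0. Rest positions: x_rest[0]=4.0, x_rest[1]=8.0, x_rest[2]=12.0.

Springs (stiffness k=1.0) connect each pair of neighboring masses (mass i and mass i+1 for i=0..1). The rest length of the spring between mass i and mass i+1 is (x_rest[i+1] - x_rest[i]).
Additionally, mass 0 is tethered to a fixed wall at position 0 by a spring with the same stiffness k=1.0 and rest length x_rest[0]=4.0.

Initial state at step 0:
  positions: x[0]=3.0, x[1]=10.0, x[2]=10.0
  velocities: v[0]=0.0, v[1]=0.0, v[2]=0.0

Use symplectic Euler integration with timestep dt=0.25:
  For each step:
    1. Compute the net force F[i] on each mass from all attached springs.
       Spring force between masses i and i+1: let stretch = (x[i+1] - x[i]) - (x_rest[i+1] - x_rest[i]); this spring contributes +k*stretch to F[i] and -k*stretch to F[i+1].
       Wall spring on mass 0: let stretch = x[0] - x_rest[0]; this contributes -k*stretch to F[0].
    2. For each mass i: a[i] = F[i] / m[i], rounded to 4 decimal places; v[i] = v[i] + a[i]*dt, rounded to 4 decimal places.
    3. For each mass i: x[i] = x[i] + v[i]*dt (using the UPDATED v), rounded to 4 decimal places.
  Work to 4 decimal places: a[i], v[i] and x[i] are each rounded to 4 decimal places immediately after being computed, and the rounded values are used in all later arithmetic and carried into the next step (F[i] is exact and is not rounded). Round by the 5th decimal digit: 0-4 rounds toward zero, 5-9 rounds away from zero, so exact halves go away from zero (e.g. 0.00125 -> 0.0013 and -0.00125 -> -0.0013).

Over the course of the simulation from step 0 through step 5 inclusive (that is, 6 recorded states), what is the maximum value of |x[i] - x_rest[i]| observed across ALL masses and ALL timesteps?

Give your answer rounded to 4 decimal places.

Step 0: x=[3.0000 10.0000 10.0000] v=[0.0000 0.0000 0.0000]
Step 1: x=[3.2500 9.5625 10.2500] v=[1.0000 -1.7500 1.0000]
Step 2: x=[3.6914 8.7734 10.7070] v=[1.7656 -3.1563 1.8281]
Step 3: x=[4.2197 7.7876 11.2932] v=[2.1133 -3.9434 2.3447]
Step 4: x=[4.7073 6.7979 11.9103] v=[1.9504 -3.9590 2.4683]
Step 5: x=[5.0314 5.9970 12.4579] v=[1.2962 -3.2036 2.1902]
Max displacement = 2.0030

Answer: 2.0030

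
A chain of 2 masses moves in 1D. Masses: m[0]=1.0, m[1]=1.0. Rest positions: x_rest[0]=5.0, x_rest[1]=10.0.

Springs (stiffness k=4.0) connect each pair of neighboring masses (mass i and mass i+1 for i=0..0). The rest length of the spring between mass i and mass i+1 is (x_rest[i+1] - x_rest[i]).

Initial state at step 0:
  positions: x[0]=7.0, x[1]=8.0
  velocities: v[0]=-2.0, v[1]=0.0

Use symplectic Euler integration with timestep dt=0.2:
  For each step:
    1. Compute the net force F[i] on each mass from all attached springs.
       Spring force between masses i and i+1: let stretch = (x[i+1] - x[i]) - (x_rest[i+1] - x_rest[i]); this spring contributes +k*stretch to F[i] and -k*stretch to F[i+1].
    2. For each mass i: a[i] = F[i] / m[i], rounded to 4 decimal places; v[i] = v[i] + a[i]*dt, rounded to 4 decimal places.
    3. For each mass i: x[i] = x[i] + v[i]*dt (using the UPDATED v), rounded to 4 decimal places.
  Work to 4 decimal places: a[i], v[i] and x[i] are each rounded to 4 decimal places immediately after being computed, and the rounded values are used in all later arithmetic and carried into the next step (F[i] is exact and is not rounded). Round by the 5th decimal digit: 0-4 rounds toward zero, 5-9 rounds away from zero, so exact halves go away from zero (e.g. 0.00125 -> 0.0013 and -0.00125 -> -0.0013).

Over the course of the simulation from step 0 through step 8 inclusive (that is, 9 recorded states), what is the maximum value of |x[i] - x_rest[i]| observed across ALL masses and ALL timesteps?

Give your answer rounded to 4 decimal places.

Step 0: x=[7.0000 8.0000] v=[-2.0000 0.0000]
Step 1: x=[5.9600 8.6400] v=[-5.2000 3.2000]
Step 2: x=[4.5488 9.6512] v=[-7.0560 5.0560]
Step 3: x=[3.1540 10.6460] v=[-6.9741 4.9741]
Step 4: x=[2.1579 11.2421] v=[-4.9805 2.9805]
Step 5: x=[1.8153 11.1847] v=[-1.7131 -0.2869]
Step 6: x=[2.1718 10.4282] v=[1.7824 -3.7824]
Step 7: x=[3.0493 9.1507] v=[4.3875 -6.3875]
Step 8: x=[4.1030 7.6970] v=[5.2686 -7.2686]
Max displacement = 3.1847

Answer: 3.1847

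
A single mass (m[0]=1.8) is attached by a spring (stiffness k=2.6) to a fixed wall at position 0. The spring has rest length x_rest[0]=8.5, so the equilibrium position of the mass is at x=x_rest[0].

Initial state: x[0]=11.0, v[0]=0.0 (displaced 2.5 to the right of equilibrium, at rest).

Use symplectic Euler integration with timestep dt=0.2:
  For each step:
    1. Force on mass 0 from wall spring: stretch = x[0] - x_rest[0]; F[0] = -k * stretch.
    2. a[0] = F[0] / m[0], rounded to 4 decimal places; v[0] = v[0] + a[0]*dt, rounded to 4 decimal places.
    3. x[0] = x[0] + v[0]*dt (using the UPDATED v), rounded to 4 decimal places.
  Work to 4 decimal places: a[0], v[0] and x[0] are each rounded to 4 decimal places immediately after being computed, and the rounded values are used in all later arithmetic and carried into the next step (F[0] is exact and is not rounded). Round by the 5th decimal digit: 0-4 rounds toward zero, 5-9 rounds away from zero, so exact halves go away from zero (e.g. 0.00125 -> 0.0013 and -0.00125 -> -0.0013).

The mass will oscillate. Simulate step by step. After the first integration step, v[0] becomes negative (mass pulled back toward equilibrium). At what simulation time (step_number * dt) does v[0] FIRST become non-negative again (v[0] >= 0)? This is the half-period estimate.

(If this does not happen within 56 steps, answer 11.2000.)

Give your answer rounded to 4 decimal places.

Answer: 2.8000

Derivation:
Step 0: x=[11.0000] v=[0.0000]
Step 1: x=[10.8556] v=[-0.7222]
Step 2: x=[10.5751] v=[-1.4027]
Step 3: x=[10.1747] v=[-2.0022]
Step 4: x=[9.6775] v=[-2.4860]
Step 5: x=[9.1123] v=[-2.8262]
Step 6: x=[8.5117] v=[-3.0031]
Step 7: x=[7.9104] v=[-3.0065]
Step 8: x=[7.3432] v=[-2.8362]
Step 9: x=[6.8428] v=[-2.5020]
Step 10: x=[6.4381] v=[-2.0233]
Step 11: x=[6.1526] v=[-1.4276]
Step 12: x=[6.0027] v=[-0.7495]
Step 13: x=[5.9971] v=[-0.0281]
Step 14: x=[6.1361] v=[0.6950]
First v>=0 after going negative at step 14, time=2.8000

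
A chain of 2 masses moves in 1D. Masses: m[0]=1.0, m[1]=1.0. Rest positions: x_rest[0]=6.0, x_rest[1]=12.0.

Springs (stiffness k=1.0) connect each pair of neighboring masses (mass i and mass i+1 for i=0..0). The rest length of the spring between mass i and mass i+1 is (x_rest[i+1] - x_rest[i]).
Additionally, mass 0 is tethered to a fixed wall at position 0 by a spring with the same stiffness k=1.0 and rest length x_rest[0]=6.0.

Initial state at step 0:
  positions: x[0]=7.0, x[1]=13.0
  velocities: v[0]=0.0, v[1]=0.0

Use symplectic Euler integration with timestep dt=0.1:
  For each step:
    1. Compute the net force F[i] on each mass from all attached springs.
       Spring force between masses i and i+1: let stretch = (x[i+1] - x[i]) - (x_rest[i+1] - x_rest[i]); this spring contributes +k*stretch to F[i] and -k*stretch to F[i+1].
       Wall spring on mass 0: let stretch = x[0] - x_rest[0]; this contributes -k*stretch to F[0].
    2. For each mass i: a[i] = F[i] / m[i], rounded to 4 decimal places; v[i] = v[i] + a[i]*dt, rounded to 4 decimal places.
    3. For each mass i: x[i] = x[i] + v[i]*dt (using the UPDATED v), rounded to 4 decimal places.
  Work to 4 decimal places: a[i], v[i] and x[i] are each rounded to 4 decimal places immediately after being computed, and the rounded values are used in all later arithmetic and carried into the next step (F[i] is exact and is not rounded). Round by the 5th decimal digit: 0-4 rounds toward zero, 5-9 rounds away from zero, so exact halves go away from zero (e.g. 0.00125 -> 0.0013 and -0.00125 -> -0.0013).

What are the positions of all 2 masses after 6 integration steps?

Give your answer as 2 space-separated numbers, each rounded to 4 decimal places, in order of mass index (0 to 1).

Answer: 6.8036 12.9933

Derivation:
Step 0: x=[7.0000 13.0000] v=[0.0000 0.0000]
Step 1: x=[6.9900 13.0000] v=[-0.1000 0.0000]
Step 2: x=[6.9702 12.9999] v=[-0.1980 -0.0010]
Step 3: x=[6.9410 12.9995] v=[-0.2921 -0.0040]
Step 4: x=[6.9030 12.9985] v=[-0.3804 -0.0099]
Step 5: x=[6.8569 12.9966] v=[-0.4612 -0.0195]
Step 6: x=[6.8036 12.9933] v=[-0.5329 -0.0335]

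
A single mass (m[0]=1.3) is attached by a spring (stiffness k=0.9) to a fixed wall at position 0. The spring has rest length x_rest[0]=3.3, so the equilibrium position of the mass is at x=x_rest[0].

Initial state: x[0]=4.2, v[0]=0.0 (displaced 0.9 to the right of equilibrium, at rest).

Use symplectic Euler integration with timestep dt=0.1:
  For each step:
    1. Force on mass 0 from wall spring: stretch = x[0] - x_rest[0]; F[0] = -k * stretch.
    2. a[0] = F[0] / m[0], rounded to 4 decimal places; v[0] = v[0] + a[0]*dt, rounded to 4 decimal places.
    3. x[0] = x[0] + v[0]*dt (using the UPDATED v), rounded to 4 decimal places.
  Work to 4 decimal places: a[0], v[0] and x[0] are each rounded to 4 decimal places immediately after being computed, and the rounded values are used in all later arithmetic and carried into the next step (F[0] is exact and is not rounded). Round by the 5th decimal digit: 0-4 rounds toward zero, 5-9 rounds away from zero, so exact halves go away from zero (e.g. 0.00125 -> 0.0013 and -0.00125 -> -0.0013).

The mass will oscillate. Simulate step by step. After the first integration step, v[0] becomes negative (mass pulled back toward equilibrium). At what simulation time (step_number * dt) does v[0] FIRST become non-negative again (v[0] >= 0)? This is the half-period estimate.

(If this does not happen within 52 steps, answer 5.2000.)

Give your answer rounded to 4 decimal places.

Step 0: x=[4.2000] v=[0.0000]
Step 1: x=[4.1938] v=[-0.0623]
Step 2: x=[4.1814] v=[-0.1242]
Step 3: x=[4.1629] v=[-0.1852]
Step 4: x=[4.1384] v=[-0.2449]
Step 5: x=[4.1081] v=[-0.3029]
Step 6: x=[4.0722] v=[-0.3589]
Step 7: x=[4.0310] v=[-0.4124]
Step 8: x=[3.9847] v=[-0.4630]
Step 9: x=[3.9337] v=[-0.5104]
Step 10: x=[3.8783] v=[-0.5543]
Step 11: x=[3.8189] v=[-0.5943]
Step 12: x=[3.7559] v=[-0.6302]
Step 13: x=[3.6897] v=[-0.6618]
Step 14: x=[3.6208] v=[-0.6888]
Step 15: x=[3.5497] v=[-0.7110]
Step 16: x=[3.4769] v=[-0.7283]
Step 17: x=[3.4028] v=[-0.7406]
Step 18: x=[3.3280] v=[-0.7477]
Step 19: x=[3.2530] v=[-0.7496]
Step 20: x=[3.1784] v=[-0.7464]
Step 21: x=[3.1046] v=[-0.7380]
Step 22: x=[3.0322] v=[-0.7245]
Step 23: x=[2.9616] v=[-0.7060]
Step 24: x=[2.8933] v=[-0.6826]
Step 25: x=[2.8279] v=[-0.6544]
Step 26: x=[2.7657] v=[-0.6217]
Step 27: x=[2.7072] v=[-0.5847]
Step 28: x=[2.6528] v=[-0.5437]
Step 29: x=[2.6029] v=[-0.4989]
Step 30: x=[2.5578] v=[-0.4506]
Step 31: x=[2.5179] v=[-0.3992]
Step 32: x=[2.4834] v=[-0.3451]
Step 33: x=[2.4545] v=[-0.2886]
Step 34: x=[2.4315] v=[-0.2301]
Step 35: x=[2.4145] v=[-0.1700]
Step 36: x=[2.4036] v=[-0.1087]
Step 37: x=[2.3989] v=[-0.0466]
Step 38: x=[2.4005] v=[0.0158]
First v>=0 after going negative at step 38, time=3.8000

Answer: 3.8000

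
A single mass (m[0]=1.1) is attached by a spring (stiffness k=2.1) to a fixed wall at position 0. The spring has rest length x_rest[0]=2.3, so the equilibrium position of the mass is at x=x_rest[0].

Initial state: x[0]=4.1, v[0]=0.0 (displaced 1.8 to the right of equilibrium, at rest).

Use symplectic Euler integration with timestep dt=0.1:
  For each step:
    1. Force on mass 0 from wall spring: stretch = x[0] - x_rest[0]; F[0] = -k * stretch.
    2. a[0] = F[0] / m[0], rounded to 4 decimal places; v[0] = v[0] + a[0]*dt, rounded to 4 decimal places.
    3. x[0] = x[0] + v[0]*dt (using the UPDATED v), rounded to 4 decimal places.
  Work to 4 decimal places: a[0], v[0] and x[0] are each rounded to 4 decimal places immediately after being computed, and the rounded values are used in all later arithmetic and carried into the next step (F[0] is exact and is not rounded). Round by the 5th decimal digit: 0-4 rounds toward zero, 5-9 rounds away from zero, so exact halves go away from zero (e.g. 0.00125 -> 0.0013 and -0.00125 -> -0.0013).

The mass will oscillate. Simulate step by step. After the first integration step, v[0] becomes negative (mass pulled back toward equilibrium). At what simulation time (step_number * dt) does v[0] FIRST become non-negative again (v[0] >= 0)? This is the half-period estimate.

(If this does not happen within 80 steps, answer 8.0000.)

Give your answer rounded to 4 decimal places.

Step 0: x=[4.1000] v=[0.0000]
Step 1: x=[4.0656] v=[-0.3436]
Step 2: x=[3.9975] v=[-0.6807]
Step 3: x=[3.8970] v=[-1.0048]
Step 4: x=[3.7660] v=[-1.3097]
Step 5: x=[3.6070] v=[-1.5896]
Step 6: x=[3.4231] v=[-1.8391]
Step 7: x=[3.2178] v=[-2.0535]
Step 8: x=[2.9949] v=[-2.2287]
Step 9: x=[2.7588] v=[-2.3614]
Step 10: x=[2.5139] v=[-2.4490]
Step 11: x=[2.2649] v=[-2.4898]
Step 12: x=[2.0166] v=[-2.4831]
Step 13: x=[1.7737] v=[-2.4290]
Step 14: x=[1.5409] v=[-2.3285]
Step 15: x=[1.3225] v=[-2.1836]
Step 16: x=[1.1228] v=[-1.9970]
Step 17: x=[0.9456] v=[-1.7723]
Step 18: x=[0.7942] v=[-1.5137]
Step 19: x=[0.6716] v=[-1.2262]
Step 20: x=[0.5801] v=[-0.9153]
Step 21: x=[0.5214] v=[-0.5870]
Step 22: x=[0.4967] v=[-0.2475]
Step 23: x=[0.5064] v=[0.0968]
First v>=0 after going negative at step 23, time=2.3000

Answer: 2.3000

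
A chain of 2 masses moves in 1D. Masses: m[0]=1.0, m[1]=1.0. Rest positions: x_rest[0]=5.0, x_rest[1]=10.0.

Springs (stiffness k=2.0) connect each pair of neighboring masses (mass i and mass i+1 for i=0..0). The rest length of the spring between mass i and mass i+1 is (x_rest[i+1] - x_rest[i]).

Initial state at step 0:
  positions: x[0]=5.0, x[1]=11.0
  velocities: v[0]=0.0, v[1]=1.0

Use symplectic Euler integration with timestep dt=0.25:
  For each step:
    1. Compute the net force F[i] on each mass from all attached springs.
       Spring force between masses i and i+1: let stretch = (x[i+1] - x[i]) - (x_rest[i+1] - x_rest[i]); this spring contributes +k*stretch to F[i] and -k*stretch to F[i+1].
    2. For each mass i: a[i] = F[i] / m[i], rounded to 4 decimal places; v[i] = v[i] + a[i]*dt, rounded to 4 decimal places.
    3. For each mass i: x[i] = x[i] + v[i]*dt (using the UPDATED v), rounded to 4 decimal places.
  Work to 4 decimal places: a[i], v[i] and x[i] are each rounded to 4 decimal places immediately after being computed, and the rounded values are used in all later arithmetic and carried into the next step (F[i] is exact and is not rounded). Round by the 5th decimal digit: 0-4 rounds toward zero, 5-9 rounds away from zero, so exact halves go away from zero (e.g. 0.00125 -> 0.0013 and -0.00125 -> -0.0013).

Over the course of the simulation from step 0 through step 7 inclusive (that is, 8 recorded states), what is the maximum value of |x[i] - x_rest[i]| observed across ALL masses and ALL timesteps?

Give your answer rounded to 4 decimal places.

Step 0: x=[5.0000 11.0000] v=[0.0000 1.0000]
Step 1: x=[5.1250 11.1250] v=[0.5000 0.5000]
Step 2: x=[5.3750 11.1250] v=[1.0000 0.0000]
Step 3: x=[5.7188 11.0313] v=[1.3750 -0.3750]
Step 4: x=[6.1016 10.8985] v=[1.5313 -0.5313]
Step 5: x=[6.4591 10.7911] v=[1.4298 -0.4298]
Step 6: x=[6.7331 10.7672] v=[1.0958 -0.0958]
Step 7: x=[6.8863 10.8640] v=[0.6129 0.3872]
Max displacement = 1.8863

Answer: 1.8863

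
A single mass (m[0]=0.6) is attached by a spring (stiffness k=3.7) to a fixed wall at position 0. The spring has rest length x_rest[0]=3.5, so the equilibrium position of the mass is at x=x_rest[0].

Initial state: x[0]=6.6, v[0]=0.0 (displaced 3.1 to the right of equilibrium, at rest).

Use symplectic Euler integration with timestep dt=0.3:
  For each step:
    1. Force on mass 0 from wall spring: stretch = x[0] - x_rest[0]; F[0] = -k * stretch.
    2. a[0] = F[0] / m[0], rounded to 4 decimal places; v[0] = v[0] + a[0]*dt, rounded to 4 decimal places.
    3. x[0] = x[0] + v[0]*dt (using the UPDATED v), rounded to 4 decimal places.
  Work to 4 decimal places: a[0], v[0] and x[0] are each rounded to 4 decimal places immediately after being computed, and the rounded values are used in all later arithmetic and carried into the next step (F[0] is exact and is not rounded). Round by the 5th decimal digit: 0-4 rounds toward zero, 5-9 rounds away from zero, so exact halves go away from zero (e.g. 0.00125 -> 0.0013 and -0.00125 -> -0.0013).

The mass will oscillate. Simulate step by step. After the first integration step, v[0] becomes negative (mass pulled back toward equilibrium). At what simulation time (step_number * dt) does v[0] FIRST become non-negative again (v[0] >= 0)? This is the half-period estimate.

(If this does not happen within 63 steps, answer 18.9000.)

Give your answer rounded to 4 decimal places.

Step 0: x=[6.6000] v=[0.0000]
Step 1: x=[4.8795] v=[-5.7350]
Step 2: x=[2.3934] v=[-8.2871]
Step 3: x=[0.5214] v=[-6.2399]
Step 4: x=[0.3026] v=[-0.7295]
Step 5: x=[1.8583] v=[5.1857]
First v>=0 after going negative at step 5, time=1.5000

Answer: 1.5000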